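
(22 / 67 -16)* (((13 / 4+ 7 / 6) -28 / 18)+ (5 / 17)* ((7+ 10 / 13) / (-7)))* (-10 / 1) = 17645125 / 44421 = 397.22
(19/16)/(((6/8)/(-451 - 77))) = -836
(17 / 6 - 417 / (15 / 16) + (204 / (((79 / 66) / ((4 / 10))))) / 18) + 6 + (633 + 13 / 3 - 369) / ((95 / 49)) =-881915 / 3002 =-293.78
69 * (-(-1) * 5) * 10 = 3450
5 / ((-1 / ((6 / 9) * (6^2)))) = -120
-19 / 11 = -1.73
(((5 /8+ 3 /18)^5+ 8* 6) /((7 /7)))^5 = 8423830400569623561154412262939332840435251 /32009658644406818986777955348250624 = 263165268.15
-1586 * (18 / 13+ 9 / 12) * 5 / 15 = -2257 / 2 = -1128.50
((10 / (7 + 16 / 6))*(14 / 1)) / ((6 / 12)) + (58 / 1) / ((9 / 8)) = 21016 / 261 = 80.52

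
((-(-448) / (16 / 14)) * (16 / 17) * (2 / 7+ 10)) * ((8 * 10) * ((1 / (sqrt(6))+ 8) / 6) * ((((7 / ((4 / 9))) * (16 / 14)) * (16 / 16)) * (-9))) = -1114767360 / 17 - 23224320 * sqrt(6) / 17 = -68920887.86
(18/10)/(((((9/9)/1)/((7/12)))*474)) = 7/3160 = 0.00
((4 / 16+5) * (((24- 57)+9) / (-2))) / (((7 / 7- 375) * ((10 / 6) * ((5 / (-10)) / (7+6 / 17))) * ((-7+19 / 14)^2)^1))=926100 / 19840139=0.05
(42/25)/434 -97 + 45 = -40297/775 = -52.00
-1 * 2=-2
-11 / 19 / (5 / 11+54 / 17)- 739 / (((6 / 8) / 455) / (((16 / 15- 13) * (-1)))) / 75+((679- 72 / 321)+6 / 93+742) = -2019440274146578 / 28885016475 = -69913.07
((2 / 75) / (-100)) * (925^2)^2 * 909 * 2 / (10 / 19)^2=-5125033816575 / 4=-1281258454143.75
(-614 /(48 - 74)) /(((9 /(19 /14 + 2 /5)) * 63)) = 12587 /171990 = 0.07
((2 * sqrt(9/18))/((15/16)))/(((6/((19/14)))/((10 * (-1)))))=-152 * sqrt(2)/63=-3.41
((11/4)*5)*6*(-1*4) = -330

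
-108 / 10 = -10.80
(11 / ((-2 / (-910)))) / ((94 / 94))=5005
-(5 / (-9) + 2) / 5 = -13 / 45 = -0.29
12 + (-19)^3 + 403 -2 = -6446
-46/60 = -23/30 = -0.77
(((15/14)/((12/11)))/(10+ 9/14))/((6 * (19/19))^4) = 55/772416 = 0.00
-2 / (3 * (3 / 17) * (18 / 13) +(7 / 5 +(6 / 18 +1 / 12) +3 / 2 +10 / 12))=-8840 / 21583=-0.41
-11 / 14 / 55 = -1 / 70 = -0.01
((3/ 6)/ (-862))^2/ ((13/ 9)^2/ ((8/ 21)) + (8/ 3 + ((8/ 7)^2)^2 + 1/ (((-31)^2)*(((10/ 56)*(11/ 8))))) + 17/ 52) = 44543604105/ 1347828897374877854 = 0.00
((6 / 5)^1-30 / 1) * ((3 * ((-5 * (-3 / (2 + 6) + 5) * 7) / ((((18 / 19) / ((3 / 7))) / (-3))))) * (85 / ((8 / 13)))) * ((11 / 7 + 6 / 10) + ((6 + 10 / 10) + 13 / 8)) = -12680883423 / 448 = -28305543.35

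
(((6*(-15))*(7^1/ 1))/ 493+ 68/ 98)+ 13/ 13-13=-303992/ 24157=-12.58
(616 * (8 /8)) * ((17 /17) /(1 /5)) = 3080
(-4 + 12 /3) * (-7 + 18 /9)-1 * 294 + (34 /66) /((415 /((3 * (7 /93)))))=-124816111 /424545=-294.00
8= 8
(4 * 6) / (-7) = -24 / 7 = -3.43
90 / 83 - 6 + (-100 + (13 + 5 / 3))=-22472 / 249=-90.25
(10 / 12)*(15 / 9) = 25 / 18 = 1.39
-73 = -73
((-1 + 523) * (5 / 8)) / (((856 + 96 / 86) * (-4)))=-56115 / 589696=-0.10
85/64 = 1.33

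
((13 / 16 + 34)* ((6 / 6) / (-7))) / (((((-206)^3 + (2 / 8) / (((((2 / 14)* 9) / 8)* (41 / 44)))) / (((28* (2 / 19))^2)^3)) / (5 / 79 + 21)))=5886064814063616 / 749301597801279707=0.01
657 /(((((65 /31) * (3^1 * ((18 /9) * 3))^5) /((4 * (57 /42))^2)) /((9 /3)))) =816943 /55724760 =0.01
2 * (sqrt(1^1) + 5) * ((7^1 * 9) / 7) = 108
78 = 78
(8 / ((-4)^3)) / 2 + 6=95 / 16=5.94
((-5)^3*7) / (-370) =175 / 74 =2.36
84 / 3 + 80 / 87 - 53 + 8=-1399 / 87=-16.08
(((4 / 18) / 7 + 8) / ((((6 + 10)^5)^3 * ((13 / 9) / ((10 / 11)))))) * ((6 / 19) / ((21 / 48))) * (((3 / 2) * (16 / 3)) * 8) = 345 / 1703345821564534784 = 0.00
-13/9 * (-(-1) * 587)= -7631/9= -847.89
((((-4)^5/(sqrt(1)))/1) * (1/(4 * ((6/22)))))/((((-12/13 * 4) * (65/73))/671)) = 8621008/45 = 191577.96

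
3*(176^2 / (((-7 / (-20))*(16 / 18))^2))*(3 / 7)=141134400 / 343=411470.55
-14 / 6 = -7 / 3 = -2.33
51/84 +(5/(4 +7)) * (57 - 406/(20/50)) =-133933/308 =-434.85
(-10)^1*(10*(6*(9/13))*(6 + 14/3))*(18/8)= -9969.23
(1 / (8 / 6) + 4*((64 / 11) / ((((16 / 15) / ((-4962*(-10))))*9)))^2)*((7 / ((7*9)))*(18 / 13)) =1750858240363 / 3146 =556534723.57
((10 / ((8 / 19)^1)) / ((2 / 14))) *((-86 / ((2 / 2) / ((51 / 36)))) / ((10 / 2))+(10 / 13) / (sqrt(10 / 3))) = -97223 / 24+665 *sqrt(30) / 52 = -3980.91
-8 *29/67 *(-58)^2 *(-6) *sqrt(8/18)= 3121792/67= 46593.91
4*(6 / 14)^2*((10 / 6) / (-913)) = -60 / 44737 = -0.00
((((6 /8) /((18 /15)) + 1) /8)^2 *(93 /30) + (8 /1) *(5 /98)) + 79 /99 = 265071349 /198696960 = 1.33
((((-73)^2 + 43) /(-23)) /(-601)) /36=1343 /124407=0.01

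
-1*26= -26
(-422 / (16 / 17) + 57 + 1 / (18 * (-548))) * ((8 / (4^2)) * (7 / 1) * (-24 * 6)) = 27023668 / 137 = 197253.05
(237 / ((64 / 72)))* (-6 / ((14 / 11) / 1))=-70389 / 56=-1256.95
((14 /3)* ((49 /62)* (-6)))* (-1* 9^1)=199.16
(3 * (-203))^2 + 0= 370881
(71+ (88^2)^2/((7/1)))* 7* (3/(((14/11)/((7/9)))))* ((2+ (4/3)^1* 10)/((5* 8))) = 1685824261/40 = 42145606.52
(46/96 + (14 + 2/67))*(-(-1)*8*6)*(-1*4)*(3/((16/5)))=-2611.62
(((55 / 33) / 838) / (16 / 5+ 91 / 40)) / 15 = 20 / 825849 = 0.00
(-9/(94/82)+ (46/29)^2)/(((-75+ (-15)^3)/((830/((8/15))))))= 17502791/7272968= 2.41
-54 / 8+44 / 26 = -263 / 52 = -5.06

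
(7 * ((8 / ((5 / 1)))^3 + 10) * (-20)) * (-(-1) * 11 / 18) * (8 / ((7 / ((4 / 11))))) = -112768 / 225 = -501.19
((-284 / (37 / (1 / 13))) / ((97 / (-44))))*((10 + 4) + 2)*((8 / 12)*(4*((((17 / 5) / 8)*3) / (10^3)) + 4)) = 1000954592 / 87481875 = 11.44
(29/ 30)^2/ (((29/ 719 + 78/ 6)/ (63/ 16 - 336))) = -1070886509/ 45004800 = -23.79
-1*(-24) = 24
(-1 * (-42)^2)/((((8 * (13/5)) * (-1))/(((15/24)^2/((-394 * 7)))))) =-0.01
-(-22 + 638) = -616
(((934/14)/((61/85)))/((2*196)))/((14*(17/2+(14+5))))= 7939/12888568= 0.00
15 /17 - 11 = -172 /17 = -10.12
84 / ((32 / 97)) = 2037 / 8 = 254.62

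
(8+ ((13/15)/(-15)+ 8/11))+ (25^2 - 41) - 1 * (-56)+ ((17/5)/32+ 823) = 1471.78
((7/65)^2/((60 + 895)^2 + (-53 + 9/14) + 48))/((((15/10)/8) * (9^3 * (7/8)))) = 12544/117979947981675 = 0.00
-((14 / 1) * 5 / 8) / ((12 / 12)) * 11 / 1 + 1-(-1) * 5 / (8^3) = -48763 / 512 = -95.24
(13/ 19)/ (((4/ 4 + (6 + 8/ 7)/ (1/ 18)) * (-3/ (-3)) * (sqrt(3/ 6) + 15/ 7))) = 19110/ 6910433 - 4459 * sqrt(2)/ 6910433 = 0.00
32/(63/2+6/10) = 320/321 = 1.00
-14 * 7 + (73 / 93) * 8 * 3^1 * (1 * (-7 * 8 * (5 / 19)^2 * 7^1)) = -6819918 / 11191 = -609.41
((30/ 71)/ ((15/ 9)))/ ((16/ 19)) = 171/ 568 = 0.30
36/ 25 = 1.44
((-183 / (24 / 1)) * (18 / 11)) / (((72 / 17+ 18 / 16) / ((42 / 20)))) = -7259 / 1485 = -4.89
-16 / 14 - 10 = -11.14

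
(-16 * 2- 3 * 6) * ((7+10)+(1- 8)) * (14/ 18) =-3500/ 9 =-388.89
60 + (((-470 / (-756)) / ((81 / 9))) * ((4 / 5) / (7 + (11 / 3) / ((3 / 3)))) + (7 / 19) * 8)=10851005 / 172368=62.95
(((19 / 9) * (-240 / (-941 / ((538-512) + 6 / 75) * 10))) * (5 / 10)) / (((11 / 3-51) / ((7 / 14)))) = -12388 / 1670275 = -0.01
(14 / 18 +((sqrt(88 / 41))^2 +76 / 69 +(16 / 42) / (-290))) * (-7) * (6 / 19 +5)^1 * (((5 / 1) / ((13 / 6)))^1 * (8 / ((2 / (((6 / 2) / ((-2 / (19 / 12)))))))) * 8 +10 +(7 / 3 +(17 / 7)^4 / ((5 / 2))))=244477569470958263 / 10947188008575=22332.45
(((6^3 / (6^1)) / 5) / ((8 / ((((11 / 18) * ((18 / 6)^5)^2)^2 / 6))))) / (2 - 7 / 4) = 15625959723 / 20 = 781297986.15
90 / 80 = 9 / 8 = 1.12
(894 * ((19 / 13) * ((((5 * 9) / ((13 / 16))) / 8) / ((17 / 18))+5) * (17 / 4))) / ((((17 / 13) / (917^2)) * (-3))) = -6487017168275 / 442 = -14676509430.49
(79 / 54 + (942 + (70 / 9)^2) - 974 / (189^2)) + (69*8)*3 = 190030685 / 71442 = 2659.93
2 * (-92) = -184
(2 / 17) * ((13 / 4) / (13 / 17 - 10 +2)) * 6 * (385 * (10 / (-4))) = 25025 / 82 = 305.18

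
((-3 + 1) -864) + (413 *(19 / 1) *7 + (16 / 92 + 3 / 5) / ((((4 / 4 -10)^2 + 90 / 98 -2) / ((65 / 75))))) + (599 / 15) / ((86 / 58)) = 58844445917 / 1087900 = 54089.94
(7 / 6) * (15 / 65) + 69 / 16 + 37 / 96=6199 / 1248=4.97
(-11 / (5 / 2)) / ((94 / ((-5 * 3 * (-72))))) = -2376 / 47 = -50.55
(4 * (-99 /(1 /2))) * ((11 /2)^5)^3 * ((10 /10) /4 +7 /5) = -13647069769480931817 /81920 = -166590207146984.03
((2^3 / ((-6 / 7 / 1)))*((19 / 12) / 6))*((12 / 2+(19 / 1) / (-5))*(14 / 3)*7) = -71687 / 405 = -177.00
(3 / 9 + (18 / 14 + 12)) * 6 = 81.71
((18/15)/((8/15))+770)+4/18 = 27809/36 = 772.47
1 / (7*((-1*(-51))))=1 / 357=0.00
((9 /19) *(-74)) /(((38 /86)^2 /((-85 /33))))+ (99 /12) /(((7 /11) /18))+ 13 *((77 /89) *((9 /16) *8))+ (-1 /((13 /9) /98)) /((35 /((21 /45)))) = 11388731324037 /15276536275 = 745.50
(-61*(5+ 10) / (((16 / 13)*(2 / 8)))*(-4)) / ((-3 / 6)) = -23790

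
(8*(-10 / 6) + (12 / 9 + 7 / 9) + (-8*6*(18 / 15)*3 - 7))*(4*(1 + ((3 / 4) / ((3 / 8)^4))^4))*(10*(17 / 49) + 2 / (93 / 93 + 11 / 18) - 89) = 43125417752700123440 / 323647569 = 133248081813.03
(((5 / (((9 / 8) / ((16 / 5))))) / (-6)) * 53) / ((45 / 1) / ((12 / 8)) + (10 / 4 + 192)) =-0.56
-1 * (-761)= 761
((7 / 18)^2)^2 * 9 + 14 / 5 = 175301 / 58320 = 3.01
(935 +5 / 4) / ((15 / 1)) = 749 / 12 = 62.42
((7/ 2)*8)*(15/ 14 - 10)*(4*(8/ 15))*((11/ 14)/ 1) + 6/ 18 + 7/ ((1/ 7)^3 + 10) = -10039454/ 24017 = -418.01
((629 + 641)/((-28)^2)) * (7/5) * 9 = 20.41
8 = 8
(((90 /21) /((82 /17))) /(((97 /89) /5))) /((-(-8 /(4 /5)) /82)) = 33.42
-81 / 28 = -2.89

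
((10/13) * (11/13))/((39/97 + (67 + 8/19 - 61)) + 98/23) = 4662790/79402791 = 0.06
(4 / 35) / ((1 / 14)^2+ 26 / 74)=0.32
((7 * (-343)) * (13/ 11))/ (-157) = 31213/ 1727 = 18.07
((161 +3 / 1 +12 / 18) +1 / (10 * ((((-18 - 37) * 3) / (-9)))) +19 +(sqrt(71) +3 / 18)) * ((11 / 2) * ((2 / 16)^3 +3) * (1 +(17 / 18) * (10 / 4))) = 2045747 * sqrt(71) / 36864 +28206573659 / 2764800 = 10669.63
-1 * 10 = -10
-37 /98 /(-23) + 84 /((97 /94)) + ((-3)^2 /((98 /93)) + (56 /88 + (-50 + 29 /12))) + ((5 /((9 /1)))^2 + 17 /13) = 226042720699 /5064967908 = 44.63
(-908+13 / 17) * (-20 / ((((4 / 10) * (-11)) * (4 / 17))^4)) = 236791246875 / 14992384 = 15794.10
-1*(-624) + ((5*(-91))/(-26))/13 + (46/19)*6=316097/494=639.87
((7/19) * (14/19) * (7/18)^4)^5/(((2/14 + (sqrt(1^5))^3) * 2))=157775382034845806615042743/39080140456411341125880207285472985088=0.00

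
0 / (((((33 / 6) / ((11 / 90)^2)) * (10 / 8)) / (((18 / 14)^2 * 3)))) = 0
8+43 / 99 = 835 / 99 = 8.43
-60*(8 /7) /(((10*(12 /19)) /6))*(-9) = 4104 /7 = 586.29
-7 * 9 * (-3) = 189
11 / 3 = 3.67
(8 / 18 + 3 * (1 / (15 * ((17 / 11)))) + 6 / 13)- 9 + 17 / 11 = -6.42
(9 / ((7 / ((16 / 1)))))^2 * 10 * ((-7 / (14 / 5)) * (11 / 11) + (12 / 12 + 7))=1140480 / 49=23275.10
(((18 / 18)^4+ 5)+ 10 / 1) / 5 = 16 / 5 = 3.20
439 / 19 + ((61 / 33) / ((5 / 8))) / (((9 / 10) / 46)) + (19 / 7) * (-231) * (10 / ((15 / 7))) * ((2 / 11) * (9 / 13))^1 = -14234393 / 73359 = -194.04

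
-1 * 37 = -37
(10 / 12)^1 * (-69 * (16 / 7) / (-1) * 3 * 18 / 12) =4140 / 7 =591.43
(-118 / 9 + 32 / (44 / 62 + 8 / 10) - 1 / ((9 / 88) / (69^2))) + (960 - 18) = -5335424 / 117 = -45601.91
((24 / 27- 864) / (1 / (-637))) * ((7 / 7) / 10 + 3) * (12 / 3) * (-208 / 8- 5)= -9510471152 / 45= -211343803.38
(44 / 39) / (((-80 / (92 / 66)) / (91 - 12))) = -1817 / 1170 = -1.55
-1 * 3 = -3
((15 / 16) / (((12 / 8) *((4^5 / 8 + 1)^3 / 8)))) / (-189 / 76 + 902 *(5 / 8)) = 95 / 22892291496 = 0.00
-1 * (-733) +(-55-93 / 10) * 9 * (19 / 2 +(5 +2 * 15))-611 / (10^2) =-1251263 / 50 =-25025.26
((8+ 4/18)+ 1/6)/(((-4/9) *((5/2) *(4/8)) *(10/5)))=-151/20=-7.55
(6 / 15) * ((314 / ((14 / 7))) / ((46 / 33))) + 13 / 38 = 198373 / 4370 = 45.39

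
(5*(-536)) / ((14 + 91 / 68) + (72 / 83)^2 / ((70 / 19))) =-43940797600 / 254831809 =-172.43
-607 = -607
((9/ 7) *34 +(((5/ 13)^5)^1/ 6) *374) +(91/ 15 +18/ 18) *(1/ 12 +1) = 12138874109/ 233914590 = 51.89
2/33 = 0.06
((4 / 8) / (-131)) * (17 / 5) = -17 / 1310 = -0.01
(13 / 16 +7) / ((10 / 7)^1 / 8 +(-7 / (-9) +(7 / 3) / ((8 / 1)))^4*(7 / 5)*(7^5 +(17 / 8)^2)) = 470292480000 / 1853311165788833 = 0.00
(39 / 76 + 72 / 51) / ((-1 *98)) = -2487 / 126616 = -0.02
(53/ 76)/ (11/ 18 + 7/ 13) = 6201/ 10222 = 0.61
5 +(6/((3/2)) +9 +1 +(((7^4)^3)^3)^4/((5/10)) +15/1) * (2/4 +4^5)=202623454876897876666546110599317889602475030340673167665749563674796877222269589778339676690413651503525398096216824456530729/2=101311727438448938333273100000000000000000000000000000000000000000000000000000000000000000000000000000000000000000000000000000.00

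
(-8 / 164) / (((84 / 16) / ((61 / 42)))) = -0.01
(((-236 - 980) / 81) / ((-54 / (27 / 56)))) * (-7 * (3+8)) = -836 / 81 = -10.32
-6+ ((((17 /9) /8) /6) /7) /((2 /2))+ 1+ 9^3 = 2189393 /3024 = 724.01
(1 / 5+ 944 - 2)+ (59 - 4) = 4986 / 5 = 997.20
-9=-9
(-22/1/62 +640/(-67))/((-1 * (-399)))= -361/14539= -0.02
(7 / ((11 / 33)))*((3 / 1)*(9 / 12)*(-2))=-189 / 2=-94.50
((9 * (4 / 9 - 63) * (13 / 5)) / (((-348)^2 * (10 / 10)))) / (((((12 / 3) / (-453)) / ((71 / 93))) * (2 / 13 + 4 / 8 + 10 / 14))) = 7140496909 / 9348017760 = 0.76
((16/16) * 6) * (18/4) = 27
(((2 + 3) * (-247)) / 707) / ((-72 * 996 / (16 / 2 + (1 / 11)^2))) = 398905 / 2044915488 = 0.00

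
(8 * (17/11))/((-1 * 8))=-17/11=-1.55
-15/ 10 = -3/ 2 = -1.50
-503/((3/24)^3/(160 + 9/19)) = -785227264/19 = -41327750.74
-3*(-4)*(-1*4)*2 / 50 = -48 / 25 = -1.92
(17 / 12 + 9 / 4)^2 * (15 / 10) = 121 / 6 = 20.17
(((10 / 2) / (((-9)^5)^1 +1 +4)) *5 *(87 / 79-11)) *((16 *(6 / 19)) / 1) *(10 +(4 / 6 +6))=7820000 / 22156261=0.35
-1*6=-6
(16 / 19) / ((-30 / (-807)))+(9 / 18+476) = 94839 / 190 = 499.15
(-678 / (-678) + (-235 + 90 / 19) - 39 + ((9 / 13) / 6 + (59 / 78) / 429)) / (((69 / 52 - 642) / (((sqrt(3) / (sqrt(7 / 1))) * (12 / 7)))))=1363850672 * sqrt(21) / 13305977685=0.47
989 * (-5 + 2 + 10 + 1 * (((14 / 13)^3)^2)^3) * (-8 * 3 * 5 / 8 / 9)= -6003559845713603855594255 / 337366220855872179387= -17795.38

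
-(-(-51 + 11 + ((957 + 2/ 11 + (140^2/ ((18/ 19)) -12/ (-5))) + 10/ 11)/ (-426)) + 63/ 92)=-91.50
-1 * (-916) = 916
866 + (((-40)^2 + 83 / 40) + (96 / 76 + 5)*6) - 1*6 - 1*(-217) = 2064657 / 760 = 2716.65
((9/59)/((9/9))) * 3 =27/59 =0.46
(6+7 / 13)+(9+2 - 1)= 215 / 13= 16.54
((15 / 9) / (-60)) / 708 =-1 / 25488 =-0.00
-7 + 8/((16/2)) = -6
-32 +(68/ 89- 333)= -32417/ 89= -364.24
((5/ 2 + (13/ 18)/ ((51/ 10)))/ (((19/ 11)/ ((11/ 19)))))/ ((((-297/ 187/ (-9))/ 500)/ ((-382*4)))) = -112088350000/ 29241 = -3833259.81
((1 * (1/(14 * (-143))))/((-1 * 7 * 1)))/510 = 1/7147140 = 0.00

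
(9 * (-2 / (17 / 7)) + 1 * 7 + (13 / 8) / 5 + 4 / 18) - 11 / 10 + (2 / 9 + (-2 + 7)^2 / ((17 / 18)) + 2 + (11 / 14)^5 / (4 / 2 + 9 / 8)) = 14309769001 / 514294200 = 27.82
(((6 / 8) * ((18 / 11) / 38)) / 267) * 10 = 45 / 37202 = 0.00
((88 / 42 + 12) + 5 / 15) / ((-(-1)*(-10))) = -101 / 70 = -1.44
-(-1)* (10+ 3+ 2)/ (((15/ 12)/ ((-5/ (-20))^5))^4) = 3/ 536870912000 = 0.00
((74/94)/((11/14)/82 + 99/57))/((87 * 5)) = 0.00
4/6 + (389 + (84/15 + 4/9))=17807/45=395.71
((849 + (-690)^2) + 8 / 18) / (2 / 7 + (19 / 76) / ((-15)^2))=1662856.39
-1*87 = -87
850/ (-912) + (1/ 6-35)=-16309/ 456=-35.77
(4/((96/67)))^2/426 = 4489/245376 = 0.02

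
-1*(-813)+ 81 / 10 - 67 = 7541 / 10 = 754.10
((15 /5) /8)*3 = 9 /8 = 1.12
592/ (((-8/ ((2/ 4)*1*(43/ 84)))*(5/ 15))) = -1591/ 28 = -56.82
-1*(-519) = 519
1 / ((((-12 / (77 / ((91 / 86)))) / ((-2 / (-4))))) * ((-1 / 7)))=3311 / 156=21.22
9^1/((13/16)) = 144/13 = 11.08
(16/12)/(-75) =-4/225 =-0.02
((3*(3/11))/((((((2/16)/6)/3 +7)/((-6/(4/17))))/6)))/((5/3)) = -594864/55495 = -10.72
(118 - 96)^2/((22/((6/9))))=44/3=14.67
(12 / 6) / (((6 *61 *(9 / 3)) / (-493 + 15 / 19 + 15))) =-9067 / 10431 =-0.87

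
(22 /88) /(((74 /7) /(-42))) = -147 /148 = -0.99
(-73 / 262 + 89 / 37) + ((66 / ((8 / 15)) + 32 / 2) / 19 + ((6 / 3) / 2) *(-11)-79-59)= -51394509 / 368372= -139.52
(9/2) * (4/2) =9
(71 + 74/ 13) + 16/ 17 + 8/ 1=85.63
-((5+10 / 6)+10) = -50 / 3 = -16.67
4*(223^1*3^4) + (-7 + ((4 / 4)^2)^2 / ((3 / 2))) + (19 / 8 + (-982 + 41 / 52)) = 71266.83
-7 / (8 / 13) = -91 / 8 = -11.38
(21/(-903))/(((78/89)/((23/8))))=-2047/26832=-0.08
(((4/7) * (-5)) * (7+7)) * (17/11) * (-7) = 4760/11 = 432.73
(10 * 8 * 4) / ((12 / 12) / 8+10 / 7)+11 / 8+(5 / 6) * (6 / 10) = 144665 / 696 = 207.85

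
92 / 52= 23 / 13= 1.77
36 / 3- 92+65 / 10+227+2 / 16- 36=117.62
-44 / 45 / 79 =-44 / 3555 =-0.01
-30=-30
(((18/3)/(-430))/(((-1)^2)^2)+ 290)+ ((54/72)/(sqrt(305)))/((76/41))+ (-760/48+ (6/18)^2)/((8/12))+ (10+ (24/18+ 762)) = 123 * sqrt(305)/92720+ 894173/860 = 1039.76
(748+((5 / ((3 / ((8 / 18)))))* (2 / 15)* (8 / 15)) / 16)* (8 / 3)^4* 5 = 3722543104 / 19683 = 189124.78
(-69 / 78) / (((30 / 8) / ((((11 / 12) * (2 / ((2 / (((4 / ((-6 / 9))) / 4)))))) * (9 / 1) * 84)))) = 15939 / 65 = 245.22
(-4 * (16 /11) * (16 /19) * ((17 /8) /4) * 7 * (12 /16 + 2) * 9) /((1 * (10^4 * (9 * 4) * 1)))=-119 /95000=-0.00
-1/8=-0.12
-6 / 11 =-0.55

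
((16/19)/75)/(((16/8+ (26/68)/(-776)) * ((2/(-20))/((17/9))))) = -14352896/135316575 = -0.11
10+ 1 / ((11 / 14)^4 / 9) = 492154 / 14641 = 33.61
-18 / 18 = -1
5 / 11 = 0.45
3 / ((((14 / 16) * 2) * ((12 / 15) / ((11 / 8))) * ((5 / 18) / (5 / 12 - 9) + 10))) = 927 / 3136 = 0.30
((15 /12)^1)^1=5 /4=1.25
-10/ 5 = -2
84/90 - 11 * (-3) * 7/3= 1169/15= 77.93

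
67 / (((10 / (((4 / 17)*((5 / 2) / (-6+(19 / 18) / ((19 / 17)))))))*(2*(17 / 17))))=-603 / 1547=-0.39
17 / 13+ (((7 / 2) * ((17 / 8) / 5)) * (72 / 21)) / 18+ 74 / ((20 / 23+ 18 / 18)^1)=1380923 / 33540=41.17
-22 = -22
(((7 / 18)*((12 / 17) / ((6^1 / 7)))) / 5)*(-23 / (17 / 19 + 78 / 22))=-235543 / 709920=-0.33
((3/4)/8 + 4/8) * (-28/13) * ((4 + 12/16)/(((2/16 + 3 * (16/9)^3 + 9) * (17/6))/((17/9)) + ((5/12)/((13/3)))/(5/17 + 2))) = -2660931/17089726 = -0.16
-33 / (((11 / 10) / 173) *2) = -2595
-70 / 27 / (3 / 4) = -280 / 81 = -3.46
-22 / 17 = -1.29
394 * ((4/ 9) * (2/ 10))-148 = -5084/ 45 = -112.98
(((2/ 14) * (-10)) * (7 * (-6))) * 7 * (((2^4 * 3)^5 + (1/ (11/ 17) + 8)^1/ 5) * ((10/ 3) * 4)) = 1426902231490.91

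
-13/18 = -0.72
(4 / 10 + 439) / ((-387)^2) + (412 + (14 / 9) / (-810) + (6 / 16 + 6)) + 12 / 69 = 103807691317 / 248017464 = 418.55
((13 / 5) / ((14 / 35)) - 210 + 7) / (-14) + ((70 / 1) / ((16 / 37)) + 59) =13155 / 56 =234.91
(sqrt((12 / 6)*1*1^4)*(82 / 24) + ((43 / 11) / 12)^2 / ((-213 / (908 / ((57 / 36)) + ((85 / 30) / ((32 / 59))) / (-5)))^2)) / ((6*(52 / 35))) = 1411002266120090287 / 16411237364402749440 + 1435*sqrt(2) / 3744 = 0.63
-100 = -100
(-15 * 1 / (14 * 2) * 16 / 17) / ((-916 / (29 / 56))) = 435 / 1526056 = 0.00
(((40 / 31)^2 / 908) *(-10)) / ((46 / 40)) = -80000 / 5017381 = -0.02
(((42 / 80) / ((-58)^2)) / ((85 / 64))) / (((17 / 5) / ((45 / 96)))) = 63 / 3888784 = 0.00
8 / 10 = 0.80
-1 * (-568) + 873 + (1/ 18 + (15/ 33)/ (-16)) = 2282587/ 1584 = 1441.03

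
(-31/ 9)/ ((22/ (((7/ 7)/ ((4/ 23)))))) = -713/ 792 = -0.90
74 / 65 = 1.14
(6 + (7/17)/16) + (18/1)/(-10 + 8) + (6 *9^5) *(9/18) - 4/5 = 240914787/1360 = 177143.23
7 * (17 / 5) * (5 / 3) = 119 / 3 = 39.67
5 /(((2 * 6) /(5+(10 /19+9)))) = 6.05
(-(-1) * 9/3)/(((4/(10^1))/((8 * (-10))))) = -600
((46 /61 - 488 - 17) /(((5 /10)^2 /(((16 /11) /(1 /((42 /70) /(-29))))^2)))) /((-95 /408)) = 115657777152 /14742624875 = 7.85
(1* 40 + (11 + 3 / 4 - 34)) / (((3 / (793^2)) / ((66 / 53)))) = 491131069 / 106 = 4633311.97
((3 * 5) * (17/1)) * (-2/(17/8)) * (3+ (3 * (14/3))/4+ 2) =-2040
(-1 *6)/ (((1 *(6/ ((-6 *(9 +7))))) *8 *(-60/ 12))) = -12/ 5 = -2.40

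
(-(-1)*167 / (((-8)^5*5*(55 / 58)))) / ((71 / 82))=-198563 / 159948800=-0.00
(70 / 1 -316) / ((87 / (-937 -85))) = 83804 / 29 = 2889.79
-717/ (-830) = 0.86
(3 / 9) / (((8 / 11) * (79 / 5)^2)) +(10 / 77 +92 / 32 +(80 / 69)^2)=9954703547 / 2287931877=4.35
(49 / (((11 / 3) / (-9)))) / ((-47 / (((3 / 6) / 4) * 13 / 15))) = 5733 / 20680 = 0.28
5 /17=0.29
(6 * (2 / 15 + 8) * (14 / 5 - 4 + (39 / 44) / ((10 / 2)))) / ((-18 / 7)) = 427 / 22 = 19.41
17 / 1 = 17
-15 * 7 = -105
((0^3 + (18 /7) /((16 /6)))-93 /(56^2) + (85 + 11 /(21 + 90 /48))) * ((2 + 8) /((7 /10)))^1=1239820525 /1004304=1234.51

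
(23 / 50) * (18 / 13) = 0.64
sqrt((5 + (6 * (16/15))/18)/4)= sqrt(1205)/30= 1.16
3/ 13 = 0.23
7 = 7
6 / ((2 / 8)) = 24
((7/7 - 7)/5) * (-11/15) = 22/25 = 0.88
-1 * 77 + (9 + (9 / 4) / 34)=-9239 / 136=-67.93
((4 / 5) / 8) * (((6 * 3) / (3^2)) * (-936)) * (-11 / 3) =3432 / 5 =686.40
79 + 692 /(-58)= 1945 /29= 67.07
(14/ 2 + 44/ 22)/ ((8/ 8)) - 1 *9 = 0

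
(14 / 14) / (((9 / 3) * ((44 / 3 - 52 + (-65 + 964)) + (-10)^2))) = 1 / 2885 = 0.00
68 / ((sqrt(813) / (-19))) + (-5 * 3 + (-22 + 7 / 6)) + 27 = -1292 * sqrt(813) / 813- 53 / 6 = -54.15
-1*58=-58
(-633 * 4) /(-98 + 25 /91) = 25.91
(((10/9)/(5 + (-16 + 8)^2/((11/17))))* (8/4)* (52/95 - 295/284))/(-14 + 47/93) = 167431/215010365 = 0.00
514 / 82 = 257 / 41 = 6.27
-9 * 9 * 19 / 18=-171 / 2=-85.50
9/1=9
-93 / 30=-31 / 10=-3.10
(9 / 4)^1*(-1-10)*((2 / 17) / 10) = -99 / 340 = -0.29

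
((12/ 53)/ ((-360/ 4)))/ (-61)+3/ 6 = 48499/ 96990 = 0.50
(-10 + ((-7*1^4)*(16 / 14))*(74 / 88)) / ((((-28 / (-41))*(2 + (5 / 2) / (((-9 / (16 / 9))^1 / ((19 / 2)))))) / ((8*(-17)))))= -10388088 / 8393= -1237.71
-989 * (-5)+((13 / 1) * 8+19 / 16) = 80803 / 16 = 5050.19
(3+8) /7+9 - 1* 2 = 60 /7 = 8.57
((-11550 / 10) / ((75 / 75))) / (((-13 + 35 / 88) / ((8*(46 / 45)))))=749.49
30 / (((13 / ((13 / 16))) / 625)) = 9375 / 8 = 1171.88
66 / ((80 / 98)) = 1617 / 20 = 80.85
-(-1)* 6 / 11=6 / 11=0.55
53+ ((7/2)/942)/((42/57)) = 199723/3768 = 53.01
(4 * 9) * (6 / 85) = 216 / 85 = 2.54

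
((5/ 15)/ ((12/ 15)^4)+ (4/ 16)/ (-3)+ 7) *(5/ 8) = 9895/ 2048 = 4.83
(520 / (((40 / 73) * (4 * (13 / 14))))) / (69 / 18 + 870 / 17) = 26061 / 5611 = 4.64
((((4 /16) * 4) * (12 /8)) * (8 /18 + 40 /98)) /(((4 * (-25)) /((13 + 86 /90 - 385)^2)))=-13103121023 /7441875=-1760.73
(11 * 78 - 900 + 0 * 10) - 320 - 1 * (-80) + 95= -187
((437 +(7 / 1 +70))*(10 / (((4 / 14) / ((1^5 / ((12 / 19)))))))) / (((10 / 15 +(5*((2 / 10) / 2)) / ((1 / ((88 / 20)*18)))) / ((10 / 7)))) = 610375 / 604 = 1010.55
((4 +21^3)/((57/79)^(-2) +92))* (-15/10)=-90305955/610298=-147.97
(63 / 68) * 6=189 / 34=5.56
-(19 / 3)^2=-361 / 9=-40.11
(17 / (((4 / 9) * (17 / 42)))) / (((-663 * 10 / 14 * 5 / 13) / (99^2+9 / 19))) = -41063274 / 8075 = -5085.24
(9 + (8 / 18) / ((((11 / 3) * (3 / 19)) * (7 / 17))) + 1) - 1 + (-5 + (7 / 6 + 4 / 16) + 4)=11.28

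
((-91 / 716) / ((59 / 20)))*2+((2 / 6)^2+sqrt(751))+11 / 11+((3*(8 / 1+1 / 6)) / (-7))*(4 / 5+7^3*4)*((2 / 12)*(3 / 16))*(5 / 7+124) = -35595517933 / 1900980+sqrt(751) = -18697.42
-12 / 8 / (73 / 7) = -21 / 146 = -0.14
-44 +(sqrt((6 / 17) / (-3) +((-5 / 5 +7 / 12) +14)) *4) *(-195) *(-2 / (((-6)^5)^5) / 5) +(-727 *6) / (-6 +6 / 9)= 6191 / 8-13 *sqrt(140097) / 120828724127201230848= 773.87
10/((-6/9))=-15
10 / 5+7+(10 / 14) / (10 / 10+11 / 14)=47 / 5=9.40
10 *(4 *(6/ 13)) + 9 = 357/ 13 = 27.46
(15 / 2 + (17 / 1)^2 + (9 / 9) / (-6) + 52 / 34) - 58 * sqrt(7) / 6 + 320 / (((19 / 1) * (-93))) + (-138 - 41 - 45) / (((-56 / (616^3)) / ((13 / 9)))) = 121705384295873 / 90117 - 29 * sqrt(7) / 3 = 1350526337.88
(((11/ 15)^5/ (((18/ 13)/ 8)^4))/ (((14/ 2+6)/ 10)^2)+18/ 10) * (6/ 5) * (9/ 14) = 109.27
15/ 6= 5/ 2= 2.50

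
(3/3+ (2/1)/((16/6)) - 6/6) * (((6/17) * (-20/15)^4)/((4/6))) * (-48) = -1024/17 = -60.24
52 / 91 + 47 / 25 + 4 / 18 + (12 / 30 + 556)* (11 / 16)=4853503 / 12600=385.20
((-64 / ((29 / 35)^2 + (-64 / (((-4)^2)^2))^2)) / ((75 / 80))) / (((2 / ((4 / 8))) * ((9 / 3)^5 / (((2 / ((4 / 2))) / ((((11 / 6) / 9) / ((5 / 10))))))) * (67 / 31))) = -31109120 / 292137219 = -0.11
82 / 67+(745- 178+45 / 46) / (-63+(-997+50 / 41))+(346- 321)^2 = 27903494717 / 44596540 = 625.69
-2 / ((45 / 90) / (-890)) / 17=3560 / 17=209.41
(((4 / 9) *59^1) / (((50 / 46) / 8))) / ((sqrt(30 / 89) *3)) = 21712 *sqrt(2670) / 10125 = 110.81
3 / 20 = 0.15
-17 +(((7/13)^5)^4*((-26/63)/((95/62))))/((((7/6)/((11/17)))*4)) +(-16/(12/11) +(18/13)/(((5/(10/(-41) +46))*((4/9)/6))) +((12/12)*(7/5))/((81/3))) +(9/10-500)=-1880021614604520600073938392983/5227256809469348867797787970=-359.66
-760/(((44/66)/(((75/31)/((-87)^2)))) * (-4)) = 2375/26071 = 0.09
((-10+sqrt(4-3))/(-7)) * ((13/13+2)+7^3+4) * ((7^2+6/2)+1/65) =304290/13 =23406.92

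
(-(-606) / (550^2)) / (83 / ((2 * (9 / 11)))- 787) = -2727 / 1002258125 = -0.00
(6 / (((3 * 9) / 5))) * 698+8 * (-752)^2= 40723268 / 9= 4524807.56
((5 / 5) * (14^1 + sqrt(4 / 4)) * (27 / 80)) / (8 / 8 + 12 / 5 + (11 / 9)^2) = 32805 / 31712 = 1.03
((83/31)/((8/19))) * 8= 1577/31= 50.87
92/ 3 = 30.67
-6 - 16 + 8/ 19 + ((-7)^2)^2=45209/ 19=2379.42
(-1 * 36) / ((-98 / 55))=990 / 49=20.20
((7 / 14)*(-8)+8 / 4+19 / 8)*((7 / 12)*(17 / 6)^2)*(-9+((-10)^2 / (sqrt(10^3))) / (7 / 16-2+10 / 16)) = -2023 / 128-2023*sqrt(10) / 1080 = -21.73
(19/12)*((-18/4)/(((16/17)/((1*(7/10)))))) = -6783/1280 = -5.30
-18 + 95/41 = -643/41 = -15.68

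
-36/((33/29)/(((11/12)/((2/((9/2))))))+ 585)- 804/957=-4883944/5416939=-0.90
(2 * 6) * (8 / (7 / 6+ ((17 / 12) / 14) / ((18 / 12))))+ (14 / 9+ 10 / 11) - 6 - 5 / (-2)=4726261 / 61578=76.75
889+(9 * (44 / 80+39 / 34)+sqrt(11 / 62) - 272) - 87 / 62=sqrt(682) / 62+6649373 / 10540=631.29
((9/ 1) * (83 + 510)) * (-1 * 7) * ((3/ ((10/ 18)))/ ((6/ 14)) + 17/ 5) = -597744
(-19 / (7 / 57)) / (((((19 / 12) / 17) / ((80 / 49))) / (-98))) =1860480 / 7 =265782.86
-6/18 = -0.33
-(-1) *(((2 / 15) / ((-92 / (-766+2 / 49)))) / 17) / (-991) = -18766 / 284798535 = -0.00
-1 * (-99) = 99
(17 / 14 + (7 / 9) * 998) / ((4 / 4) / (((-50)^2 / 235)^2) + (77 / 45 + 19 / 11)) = 134690875000 / 597230837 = 225.53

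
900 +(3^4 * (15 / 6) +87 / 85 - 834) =45819 / 170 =269.52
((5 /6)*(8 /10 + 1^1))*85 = 255 /2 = 127.50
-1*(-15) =15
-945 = -945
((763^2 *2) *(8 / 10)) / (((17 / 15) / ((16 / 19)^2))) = 3576846336 / 6137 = 582833.04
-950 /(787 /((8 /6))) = -3800 /2361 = -1.61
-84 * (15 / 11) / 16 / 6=-105 / 88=-1.19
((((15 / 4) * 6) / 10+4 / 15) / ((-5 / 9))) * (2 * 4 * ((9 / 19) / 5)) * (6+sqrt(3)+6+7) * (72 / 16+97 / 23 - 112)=19369827 * sqrt(3) / 54625+19369827 / 2875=7351.51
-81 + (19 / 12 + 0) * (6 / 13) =-2087 / 26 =-80.27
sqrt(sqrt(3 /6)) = 0.84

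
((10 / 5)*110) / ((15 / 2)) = 29.33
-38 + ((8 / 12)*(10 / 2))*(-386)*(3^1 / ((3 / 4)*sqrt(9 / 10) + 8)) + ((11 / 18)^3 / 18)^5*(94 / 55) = -169769600258367974344900361286487 / 323773329305919395435273256960 + 138960*sqrt(10) / 10159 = -481.09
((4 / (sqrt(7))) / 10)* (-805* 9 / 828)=-sqrt(7) / 2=-1.32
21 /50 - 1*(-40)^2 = -79979 /50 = -1599.58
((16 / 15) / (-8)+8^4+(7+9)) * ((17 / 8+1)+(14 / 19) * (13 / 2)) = 12366439 / 380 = 32543.26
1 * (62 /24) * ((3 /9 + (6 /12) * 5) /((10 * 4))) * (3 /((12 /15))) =527 /768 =0.69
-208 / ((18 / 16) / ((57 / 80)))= -1976 / 15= -131.73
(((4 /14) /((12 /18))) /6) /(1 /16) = 8 /7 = 1.14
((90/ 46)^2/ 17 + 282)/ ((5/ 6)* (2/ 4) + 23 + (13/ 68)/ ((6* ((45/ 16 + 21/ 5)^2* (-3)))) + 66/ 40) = 35945007694695/ 3192535046984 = 11.26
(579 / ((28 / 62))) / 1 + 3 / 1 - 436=11887 / 14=849.07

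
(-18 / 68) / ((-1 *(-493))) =-9 / 16762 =-0.00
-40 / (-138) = 20 / 69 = 0.29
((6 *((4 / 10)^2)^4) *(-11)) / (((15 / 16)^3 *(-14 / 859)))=9907994624 / 3076171875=3.22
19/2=9.50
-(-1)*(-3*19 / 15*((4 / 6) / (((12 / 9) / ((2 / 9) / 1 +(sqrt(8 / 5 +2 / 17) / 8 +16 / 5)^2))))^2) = -31630600131259 / 299635200000 - 24393359*sqrt(12410) / 130050000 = -126.46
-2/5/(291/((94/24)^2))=-2209/104760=-0.02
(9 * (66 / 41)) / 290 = 297 / 5945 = 0.05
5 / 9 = 0.56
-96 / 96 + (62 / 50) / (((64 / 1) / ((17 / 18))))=-28273 / 28800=-0.98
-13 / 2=-6.50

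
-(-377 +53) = 324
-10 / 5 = -2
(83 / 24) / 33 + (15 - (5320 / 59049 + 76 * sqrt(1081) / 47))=78021083 / 5196312 - 76 * sqrt(1081) / 47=-38.15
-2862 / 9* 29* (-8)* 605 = 44634480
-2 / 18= -1 / 9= -0.11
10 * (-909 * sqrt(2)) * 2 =-25710.40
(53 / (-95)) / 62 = -53 / 5890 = -0.01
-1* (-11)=11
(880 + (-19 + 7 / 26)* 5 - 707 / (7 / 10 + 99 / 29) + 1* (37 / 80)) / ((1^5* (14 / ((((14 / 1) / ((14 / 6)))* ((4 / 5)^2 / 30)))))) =762978033 / 135703750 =5.62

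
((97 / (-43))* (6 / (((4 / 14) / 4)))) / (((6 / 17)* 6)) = -11543 / 129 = -89.48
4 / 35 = 0.11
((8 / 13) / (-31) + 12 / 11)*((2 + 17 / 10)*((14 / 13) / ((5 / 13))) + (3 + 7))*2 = 4833464 / 110825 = 43.61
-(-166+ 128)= 38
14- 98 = -84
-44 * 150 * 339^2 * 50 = -37923930000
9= 9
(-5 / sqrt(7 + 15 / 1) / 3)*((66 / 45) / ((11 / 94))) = -94*sqrt(22) / 99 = -4.45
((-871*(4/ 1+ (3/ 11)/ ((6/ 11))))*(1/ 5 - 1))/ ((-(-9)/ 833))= 1451086/ 5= 290217.20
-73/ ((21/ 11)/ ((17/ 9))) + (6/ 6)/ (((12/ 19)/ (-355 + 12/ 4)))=-118987/ 189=-629.56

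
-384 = -384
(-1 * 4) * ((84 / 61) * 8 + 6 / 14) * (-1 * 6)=117288 / 427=274.68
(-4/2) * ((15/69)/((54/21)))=-35/207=-0.17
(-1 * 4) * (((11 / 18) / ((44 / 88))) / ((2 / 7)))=-154 / 9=-17.11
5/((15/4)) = 4/3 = 1.33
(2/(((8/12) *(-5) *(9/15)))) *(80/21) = -80/21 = -3.81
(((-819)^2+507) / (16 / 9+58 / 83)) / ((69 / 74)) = 167145732 / 575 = 290688.23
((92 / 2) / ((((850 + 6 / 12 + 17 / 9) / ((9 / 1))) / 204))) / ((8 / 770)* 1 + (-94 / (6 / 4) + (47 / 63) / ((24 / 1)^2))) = -3034091934720 / 1918631701417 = -1.58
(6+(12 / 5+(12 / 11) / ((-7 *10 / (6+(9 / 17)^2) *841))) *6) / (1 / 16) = 2776496736 / 8506715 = 326.39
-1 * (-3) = 3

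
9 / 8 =1.12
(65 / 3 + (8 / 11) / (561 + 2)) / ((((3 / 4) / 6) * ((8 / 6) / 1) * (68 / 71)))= 28582399 / 210562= 135.74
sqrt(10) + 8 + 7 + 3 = sqrt(10) + 18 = 21.16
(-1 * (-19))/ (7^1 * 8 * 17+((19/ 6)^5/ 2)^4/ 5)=0.00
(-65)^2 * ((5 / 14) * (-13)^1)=-274625 / 14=-19616.07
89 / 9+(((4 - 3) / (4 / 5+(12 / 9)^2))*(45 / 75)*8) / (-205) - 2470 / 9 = -14155531 / 53505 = -264.56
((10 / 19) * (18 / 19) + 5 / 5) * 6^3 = 323.70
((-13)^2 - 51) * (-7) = -826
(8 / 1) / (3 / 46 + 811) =368 / 37309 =0.01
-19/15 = -1.27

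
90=90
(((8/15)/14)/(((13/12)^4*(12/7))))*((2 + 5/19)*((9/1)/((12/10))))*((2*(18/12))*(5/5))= 445824/542659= 0.82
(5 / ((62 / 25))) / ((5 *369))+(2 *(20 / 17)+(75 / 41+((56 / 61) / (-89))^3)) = 260342834719831639 / 62233826103045414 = 4.18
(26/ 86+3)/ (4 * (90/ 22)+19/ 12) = 18744/ 101867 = 0.18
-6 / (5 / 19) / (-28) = 57 / 70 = 0.81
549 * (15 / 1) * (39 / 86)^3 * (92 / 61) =184185495 / 159014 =1158.30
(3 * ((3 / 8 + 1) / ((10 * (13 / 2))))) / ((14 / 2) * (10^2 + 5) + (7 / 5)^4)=4125 / 48024704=0.00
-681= -681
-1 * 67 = -67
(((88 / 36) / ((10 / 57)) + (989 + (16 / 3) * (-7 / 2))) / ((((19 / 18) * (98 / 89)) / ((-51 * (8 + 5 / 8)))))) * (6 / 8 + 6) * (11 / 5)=-1029985291071 / 186200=-5531607.36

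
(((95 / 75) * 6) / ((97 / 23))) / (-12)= -437 / 2910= -0.15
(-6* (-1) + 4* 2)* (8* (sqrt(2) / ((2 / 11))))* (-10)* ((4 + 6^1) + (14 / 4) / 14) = -63140* sqrt(2) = -89293.44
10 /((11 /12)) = 120 /11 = 10.91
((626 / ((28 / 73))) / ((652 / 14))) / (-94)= -0.37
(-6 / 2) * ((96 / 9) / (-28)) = 8 / 7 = 1.14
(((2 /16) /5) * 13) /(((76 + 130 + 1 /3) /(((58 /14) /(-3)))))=-0.00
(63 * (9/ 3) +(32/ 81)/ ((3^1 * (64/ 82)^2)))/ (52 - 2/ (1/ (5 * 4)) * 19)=-1471345/ 5505408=-0.27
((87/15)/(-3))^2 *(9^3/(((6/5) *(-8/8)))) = -22707/10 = -2270.70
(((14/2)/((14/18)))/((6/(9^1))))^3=19683/8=2460.38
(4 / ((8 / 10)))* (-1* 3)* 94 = -1410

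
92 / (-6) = -46 / 3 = -15.33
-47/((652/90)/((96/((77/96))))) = -9745920/12551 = -776.51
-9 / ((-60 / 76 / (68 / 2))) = 387.60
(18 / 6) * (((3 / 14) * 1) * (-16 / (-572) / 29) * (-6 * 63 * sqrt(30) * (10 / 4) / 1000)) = -243 * sqrt(30) / 414700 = -0.00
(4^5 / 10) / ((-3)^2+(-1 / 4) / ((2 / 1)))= 4096 / 355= 11.54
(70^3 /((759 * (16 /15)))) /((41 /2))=214375 /10373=20.67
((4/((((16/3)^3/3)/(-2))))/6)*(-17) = 459/1024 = 0.45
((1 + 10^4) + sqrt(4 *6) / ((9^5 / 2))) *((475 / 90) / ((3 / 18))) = 316698.34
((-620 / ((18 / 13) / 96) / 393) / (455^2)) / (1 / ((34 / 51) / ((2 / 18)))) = -3968 / 1251705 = -0.00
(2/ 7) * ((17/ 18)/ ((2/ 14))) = 17/ 9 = 1.89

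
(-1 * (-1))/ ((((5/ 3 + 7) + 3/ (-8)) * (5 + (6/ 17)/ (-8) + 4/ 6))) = 4896/ 228253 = 0.02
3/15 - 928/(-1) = 4641/5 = 928.20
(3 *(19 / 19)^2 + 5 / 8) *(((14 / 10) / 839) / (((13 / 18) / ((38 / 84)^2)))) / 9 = 10469 / 54971280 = 0.00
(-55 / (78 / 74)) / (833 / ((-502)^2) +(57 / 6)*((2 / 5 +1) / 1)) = -2564140700 / 653734809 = -3.92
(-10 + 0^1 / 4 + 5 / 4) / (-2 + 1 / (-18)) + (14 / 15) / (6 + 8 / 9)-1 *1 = 38909 / 11470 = 3.39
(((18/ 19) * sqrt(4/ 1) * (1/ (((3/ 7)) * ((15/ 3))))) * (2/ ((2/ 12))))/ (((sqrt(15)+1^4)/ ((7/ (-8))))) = -1.91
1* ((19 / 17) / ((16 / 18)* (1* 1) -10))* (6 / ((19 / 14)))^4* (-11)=2464463232 / 4780723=515.50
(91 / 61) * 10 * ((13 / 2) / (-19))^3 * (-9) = 8996715 / 1673596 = 5.38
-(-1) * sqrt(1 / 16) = 1 / 4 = 0.25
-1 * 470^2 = -220900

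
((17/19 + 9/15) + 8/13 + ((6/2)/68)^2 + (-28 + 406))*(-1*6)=-6512049537/2855320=-2280.67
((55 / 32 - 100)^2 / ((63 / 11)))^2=11837717441625625 / 4161798144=2844375.68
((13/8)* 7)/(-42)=-13/48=-0.27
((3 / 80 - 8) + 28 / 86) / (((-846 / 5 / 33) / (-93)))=-8958411 / 64672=-138.52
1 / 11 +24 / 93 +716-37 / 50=12201133 / 17050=715.61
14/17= 0.82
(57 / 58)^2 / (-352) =-3249 / 1184128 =-0.00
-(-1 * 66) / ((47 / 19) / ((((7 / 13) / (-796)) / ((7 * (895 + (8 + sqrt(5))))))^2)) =13454331 / 44029401381930406208- 29799 * sqrt(5) / 44029401381930406208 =0.00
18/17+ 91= 1565/17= 92.06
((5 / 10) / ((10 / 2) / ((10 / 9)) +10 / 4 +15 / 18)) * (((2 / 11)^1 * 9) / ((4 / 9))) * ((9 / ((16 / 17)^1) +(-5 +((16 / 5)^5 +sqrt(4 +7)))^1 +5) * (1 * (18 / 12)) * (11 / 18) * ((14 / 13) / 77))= 81 * sqrt(11) / 26884 +1397682621 / 1344200000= 1.05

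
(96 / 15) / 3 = 32 / 15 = 2.13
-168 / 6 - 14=-42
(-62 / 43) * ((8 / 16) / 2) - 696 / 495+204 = 2869693 / 14190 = 202.23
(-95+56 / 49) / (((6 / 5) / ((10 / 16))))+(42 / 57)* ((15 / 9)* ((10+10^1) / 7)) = -289675 / 6384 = -45.38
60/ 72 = 5/ 6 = 0.83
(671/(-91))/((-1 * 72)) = 671/6552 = 0.10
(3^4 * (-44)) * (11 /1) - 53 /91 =-39204.58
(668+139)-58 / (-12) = 4871 / 6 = 811.83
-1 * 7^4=-2401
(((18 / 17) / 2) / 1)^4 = 6561 / 83521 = 0.08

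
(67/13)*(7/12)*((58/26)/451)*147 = 666449/304876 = 2.19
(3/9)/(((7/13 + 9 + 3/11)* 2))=143/8418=0.02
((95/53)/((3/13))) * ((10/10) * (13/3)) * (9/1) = 16055/53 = 302.92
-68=-68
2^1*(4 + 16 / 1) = 40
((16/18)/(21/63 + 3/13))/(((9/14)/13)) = 31.87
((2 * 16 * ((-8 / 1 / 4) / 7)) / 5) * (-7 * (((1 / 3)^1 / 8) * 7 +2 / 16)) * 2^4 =256 / 3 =85.33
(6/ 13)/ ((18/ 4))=4/ 39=0.10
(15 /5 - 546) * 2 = -1086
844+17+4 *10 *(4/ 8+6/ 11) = 9931/ 11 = 902.82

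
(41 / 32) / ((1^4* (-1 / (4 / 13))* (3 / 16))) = -82 / 39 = -2.10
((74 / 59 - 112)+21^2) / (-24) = -6495 / 472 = -13.76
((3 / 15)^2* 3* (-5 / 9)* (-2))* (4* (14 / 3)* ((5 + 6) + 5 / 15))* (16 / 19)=60928 / 2565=23.75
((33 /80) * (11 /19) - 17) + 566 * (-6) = -5187397 /1520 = -3412.76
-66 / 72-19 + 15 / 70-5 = -2075 / 84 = -24.70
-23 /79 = -0.29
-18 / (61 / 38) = -684 / 61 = -11.21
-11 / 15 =-0.73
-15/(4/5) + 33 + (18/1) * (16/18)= 121/4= 30.25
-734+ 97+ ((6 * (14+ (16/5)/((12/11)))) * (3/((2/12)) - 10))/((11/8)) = -45.87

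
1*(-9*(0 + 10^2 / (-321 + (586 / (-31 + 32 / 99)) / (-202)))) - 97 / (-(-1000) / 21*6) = 16176340199 / 6562238000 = 2.47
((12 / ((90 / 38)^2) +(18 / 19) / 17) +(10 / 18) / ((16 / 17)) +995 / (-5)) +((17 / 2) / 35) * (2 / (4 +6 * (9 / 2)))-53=-188639407651 / 756982800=-249.20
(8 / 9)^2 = 64 / 81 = 0.79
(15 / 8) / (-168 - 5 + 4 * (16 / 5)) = -25 / 2136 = -0.01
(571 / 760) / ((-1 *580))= -571 / 440800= -0.00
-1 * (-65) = 65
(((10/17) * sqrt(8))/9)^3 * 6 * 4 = 0.15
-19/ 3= -6.33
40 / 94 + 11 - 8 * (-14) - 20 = 4861 / 47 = 103.43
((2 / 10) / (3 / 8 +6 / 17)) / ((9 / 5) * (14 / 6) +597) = 68 / 148797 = 0.00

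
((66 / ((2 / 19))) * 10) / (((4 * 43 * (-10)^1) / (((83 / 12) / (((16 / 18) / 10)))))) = -780615 / 2752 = -283.65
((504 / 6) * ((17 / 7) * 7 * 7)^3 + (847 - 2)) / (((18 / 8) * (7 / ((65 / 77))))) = 36804092260 / 4851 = 7586908.32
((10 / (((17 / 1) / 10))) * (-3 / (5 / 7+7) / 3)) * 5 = -1750 / 459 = -3.81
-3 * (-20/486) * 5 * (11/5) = 110/81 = 1.36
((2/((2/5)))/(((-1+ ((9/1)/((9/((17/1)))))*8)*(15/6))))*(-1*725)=-290/27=-10.74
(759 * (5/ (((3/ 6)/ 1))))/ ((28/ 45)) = 170775/ 14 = 12198.21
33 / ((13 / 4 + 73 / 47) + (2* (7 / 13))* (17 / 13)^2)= 13630188 / 2744539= 4.97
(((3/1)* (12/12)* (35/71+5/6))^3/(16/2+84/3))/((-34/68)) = -180362125/51539184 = -3.50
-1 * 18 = -18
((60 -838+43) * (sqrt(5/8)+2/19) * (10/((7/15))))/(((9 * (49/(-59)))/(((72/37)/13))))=2124000/63973+265500 * sqrt(10)/3367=282.56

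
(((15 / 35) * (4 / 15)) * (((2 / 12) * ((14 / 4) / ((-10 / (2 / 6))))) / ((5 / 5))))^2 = 1 / 202500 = 0.00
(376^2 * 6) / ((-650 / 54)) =-22902912 / 325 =-70470.50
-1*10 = -10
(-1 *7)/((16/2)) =-7/8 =-0.88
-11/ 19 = -0.58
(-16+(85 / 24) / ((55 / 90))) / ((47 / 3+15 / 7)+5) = -9429 / 21076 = -0.45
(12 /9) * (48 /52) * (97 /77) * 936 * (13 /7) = 1452672 /539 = 2695.12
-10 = -10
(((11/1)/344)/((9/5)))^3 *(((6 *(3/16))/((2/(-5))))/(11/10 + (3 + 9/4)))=-4159375/1675035666432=-0.00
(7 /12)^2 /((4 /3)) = 49 /192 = 0.26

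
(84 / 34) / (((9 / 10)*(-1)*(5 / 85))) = -140 / 3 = -46.67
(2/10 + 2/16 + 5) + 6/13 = 3009/520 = 5.79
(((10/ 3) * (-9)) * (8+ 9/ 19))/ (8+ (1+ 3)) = -21.18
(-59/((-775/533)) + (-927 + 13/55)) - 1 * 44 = -7929843/8525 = -930.19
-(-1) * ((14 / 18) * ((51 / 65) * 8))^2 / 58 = 453152 / 1102725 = 0.41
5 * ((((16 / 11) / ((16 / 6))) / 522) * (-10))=-50 / 957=-0.05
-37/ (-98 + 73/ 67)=2479/ 6493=0.38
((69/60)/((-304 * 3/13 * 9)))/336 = -299/55157760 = -0.00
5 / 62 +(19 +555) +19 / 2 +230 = 25221 / 31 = 813.58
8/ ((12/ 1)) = 2/ 3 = 0.67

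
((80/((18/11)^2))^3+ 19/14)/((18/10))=992124646895/66961566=14816.33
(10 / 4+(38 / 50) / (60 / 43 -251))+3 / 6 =804158 / 268325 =3.00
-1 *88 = -88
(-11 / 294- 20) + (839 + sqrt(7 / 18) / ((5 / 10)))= sqrt(14) / 3 + 240775 / 294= 820.21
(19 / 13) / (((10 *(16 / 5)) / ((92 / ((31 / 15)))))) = 6555 / 3224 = 2.03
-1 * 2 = -2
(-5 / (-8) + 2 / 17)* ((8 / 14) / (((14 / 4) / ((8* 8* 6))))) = 38784 / 833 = 46.56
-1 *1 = -1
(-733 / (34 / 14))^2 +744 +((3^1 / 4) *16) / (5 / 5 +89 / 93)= 2415499369 / 26299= 91847.57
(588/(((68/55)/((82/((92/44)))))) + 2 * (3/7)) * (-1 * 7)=-51051036/391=-130565.31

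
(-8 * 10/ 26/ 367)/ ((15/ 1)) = -8/ 14313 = -0.00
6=6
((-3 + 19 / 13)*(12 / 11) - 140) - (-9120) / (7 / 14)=2588060 / 143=18098.32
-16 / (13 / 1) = -16 / 13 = -1.23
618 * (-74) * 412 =-18841584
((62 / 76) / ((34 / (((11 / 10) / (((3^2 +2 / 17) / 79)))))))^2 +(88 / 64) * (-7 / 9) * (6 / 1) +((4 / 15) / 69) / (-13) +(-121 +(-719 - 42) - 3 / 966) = -241641613226243 / 272006280000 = -888.37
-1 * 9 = -9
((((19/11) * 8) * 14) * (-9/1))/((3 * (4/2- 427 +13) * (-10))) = -798/5665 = -0.14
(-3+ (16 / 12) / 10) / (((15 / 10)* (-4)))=0.48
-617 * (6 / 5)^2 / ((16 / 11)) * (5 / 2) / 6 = -20361 / 80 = -254.51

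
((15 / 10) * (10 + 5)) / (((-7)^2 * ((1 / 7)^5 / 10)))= 77175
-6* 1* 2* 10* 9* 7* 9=-68040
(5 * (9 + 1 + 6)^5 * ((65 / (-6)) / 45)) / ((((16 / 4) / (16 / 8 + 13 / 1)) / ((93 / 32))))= -41267200 / 3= -13755733.33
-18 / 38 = -9 / 19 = -0.47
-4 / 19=-0.21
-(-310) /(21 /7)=310 /3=103.33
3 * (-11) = -33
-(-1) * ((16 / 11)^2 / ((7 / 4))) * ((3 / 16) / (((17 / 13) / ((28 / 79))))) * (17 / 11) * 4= 39936 / 105149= 0.38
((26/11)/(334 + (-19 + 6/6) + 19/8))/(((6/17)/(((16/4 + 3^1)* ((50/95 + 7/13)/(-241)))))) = -250376/384869529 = -0.00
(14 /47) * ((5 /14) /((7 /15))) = 75 /329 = 0.23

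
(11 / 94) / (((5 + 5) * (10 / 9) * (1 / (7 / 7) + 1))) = 99 / 18800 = 0.01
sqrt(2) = 1.41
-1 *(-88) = 88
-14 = -14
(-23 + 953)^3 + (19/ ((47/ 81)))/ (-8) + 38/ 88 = 3326820536857/ 4136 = 804356996.34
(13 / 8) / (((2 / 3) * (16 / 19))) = 741 / 256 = 2.89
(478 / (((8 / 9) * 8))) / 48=717 / 512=1.40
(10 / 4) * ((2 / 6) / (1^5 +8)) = 5 / 54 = 0.09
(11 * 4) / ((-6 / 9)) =-66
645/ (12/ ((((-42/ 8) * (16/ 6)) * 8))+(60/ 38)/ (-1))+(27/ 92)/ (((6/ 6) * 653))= -298760209/ 780988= -382.54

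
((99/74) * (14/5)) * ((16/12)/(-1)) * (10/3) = -616/37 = -16.65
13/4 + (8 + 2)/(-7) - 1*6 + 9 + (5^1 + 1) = 303/28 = 10.82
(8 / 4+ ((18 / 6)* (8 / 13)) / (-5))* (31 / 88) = 1643 / 2860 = 0.57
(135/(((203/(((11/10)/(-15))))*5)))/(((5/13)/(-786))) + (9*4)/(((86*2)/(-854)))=-173283237/1091125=-158.81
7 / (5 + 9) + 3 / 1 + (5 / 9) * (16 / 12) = 229 / 54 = 4.24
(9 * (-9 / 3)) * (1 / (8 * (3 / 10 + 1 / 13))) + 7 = -383 / 196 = -1.95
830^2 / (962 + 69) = 688900 / 1031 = 668.19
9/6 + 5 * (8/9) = 107/18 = 5.94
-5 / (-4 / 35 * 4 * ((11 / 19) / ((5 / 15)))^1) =3325 / 528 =6.30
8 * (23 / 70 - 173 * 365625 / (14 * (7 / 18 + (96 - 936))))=22772515396 / 528955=43051.90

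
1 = 1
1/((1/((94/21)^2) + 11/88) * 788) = 4418/608927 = 0.01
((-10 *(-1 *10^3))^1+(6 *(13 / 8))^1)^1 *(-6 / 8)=-120117 / 16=-7507.31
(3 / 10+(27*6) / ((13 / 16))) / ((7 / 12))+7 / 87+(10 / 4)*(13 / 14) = 54582707 / 158340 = 344.72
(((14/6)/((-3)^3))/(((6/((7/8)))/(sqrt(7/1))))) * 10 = -245 * sqrt(7)/1944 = -0.33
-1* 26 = -26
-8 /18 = -0.44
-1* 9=-9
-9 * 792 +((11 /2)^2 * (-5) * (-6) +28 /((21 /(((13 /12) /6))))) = -167947 /27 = -6220.26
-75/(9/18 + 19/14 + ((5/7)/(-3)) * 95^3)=1575/4286836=0.00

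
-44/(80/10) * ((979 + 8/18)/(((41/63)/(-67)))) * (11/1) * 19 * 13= 3013655645/2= 1506827822.50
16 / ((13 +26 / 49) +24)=0.43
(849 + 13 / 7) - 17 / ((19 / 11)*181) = 20481375 / 24073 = 850.80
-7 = -7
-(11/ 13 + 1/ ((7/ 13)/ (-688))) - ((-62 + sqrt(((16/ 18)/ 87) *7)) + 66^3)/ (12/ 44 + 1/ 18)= -397802549/ 455 - 44 *sqrt(1218)/ 1885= -874292.13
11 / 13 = 0.85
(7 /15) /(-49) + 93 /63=22 /15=1.47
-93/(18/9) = -93/2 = -46.50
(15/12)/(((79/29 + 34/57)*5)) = 1653/21956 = 0.08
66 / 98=33 / 49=0.67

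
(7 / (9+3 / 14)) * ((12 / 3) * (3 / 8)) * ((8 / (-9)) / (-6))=196 / 1161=0.17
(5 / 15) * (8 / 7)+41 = 869 / 21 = 41.38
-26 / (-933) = 26 / 933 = 0.03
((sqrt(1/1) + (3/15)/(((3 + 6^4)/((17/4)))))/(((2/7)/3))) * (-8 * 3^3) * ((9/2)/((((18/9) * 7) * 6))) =-2105757/17320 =-121.58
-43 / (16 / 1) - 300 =-4843 / 16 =-302.69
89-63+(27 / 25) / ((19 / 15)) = 2551 / 95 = 26.85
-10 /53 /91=-10 /4823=-0.00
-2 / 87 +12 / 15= 338 / 435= 0.78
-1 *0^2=0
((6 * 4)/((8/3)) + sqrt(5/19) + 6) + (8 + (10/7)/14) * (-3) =-456/49 + sqrt(95)/19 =-8.79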